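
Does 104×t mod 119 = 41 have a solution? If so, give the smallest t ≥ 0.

gcd(104, 119) = 1, so a unique solution mod 119 exists.
104⁻¹ ≡ 111 (mod 119).
t ≡ 111×41 ≡ 29 (mod 119).

29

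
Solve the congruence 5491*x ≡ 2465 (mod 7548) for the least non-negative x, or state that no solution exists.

263

gcd(5491, 7548) = 17, and 17 | 2465, so solutions exist.
Divide through by 17: 323*x ≡ 145 (mod 444).
323⁻¹ ≡ 11 (mod 444).
x ≡ 11*145 ≡ 263 (mod 444).
The smallest non-negative solution is x = 263.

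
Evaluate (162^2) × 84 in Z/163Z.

(162)^2 ≡ 1 (mod 163)
1 × 84 = 84

84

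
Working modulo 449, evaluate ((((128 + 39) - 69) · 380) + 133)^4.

128 + 39 = 167
167 - 69 = 98
98 · 380 = 37240 ≡ 422 (mod 449)
422 + 133 = 555 ≡ 106 (mod 449)
(106)^4 ≡ 121 (mod 449)

121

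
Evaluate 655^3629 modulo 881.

153

Using repeated squaring:
3629 in binary is 111000101101, i.e. 3629 = 2048 + 1024 + 512 + 32 + 8 + 4 + 1.
655^1 ≡ 655 (mod 881)
655^2 ≡ 655^2 = 429025 ≡ 859 (mod 881)
655^4 ≡ 859^2 = 737881 ≡ 484 (mod 881)
655^8 ≡ 484^2 = 234256 ≡ 791 (mod 881)
655^16 ≡ 791^2 = 625681 ≡ 171 (mod 881)
655^32 ≡ 171^2 = 29241 ≡ 168 (mod 881)
655^64 ≡ 168^2 = 28224 ≡ 32 (mod 881)
655^128 ≡ 32^2 = 1024 ≡ 143 (mod 881)
655^256 ≡ 143^2 = 20449 ≡ 186 (mod 881)
655^512 ≡ 186^2 = 34596 ≡ 237 (mod 881)
655^1024 ≡ 237^2 = 56169 ≡ 666 (mod 881)
655^2048 ≡ 666^2 = 443556 ≡ 413 (mod 881)
655^3629 = 655^2048 · 655^1024 · 655^512 · 655^32 · 655^8 · 655^4 · 655^1 ≡ 413 · 666 · 237 · 168 · 791 · 484 · 655 (mod 881).
Accumulate the product:
413 · 666 = 275058 ≡ 186
186 · 237 = 44082 ≡ 32
32 · 168 = 5376 ≡ 90
90 · 791 = 71190 ≡ 710
710 · 484 = 343640 ≡ 50
50 · 655 = 32750 ≡ 153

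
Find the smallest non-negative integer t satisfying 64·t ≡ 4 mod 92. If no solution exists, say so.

13

gcd(64, 92) = 4, and 4 | 4, so solutions exist.
Divide through by 4: 16·t = 1 (mod 23).
16⁻¹ ≡ 13 (mod 23).
t ≡ 13·1 ≡ 13 (mod 23).
The smallest non-negative solution is t = 13.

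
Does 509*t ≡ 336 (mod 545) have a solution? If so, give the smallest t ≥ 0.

gcd(509, 545) = 1, so a unique solution mod 545 exists.
509⁻¹ ≡ 439 (mod 545).
t ≡ 439*336 ≡ 354 (mod 545).

354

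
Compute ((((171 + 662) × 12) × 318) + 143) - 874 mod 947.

171 + 662 = 833
833 × 12 = 9996 ≡ 526 (mod 947)
526 × 318 = 167268 ≡ 596 (mod 947)
596 + 143 = 739
739 - 874 = -135 ≡ 812 (mod 947)

812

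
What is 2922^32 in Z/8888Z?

2920

Using repeated squaring:
2922^1 ≡ 2922 (mod 8888)
2922^2 ≡ 2922^2 = 8538084 ≡ 5604 (mod 8888)
2922^4 ≡ 5604^2 = 31404816 ≡ 3512 (mod 8888)
2922^8 ≡ 3512^2 = 12334144 ≡ 6488 (mod 8888)
2922^16 ≡ 6488^2 = 42094144 ≡ 576 (mod 8888)
2922^32 ≡ 576^2 = 331776 ≡ 2920 (mod 8888)
So 2922^32 ≡ 2920 (mod 8888).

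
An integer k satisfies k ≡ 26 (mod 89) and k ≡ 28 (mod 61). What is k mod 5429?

4298

89⁻¹ mod 61: 89×24 ≡ 1 (mod 61), so 89⁻¹ ≡ 24.
k = 26 + 89×((28 − 26)×24 mod 61) = 26 + 89×48 = 4298.
Check: 4298 mod 89 = 26, 4298 mod 61 = 28. ✓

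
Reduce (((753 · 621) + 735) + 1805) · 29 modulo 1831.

753 · 621 = 467613 ≡ 708 (mod 1831)
708 + 735 = 1443
1443 + 1805 = 3248 ≡ 1417 (mod 1831)
1417 · 29 = 41093 ≡ 811 (mod 1831)

811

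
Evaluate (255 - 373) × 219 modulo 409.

255 - 373 = -118 ≡ 291 (mod 409)
291 × 219 = 63729 ≡ 334 (mod 409)

334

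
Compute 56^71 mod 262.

250

56^1 ≡ 56 (mod 262)
56^2 ≡ 56^2 = 3136 ≡ 254 (mod 262)
56^4 ≡ 254^2 = 64516 ≡ 64 (mod 262)
56^8 ≡ 64^2 = 4096 ≡ 166 (mod 262)
56^16 ≡ 166^2 = 27556 ≡ 46 (mod 262)
56^32 ≡ 46^2 = 2116 ≡ 20 (mod 262)
56^64 ≡ 20^2 = 400 ≡ 138 (mod 262)
56^71 = 56^64 · 56^4 · 56^2 · 56^1 ≡ 138 · 64 · 254 · 56 (mod 262).
Accumulate the product:
138 · 64 = 8832 ≡ 186
186 · 254 = 47244 ≡ 84
84 · 56 = 4704 ≡ 250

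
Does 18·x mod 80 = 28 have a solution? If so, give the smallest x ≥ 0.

gcd(18, 80) = 2, and 2 | 28, so solutions exist.
Divide through by 2: 9·x ≡ 14 (mod 40).
9⁻¹ ≡ 9 (mod 40).
x ≡ 9·14 ≡ 6 (mod 40).
The smallest non-negative solution is x = 6.

6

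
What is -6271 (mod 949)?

372

-6271 = -7×949 + 372, so -6271 ≡ 372 (mod 949).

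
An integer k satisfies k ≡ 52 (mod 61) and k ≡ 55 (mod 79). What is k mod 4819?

845

61⁻¹ mod 79: 61·57 ≡ 1 (mod 79), so 61⁻¹ ≡ 57.
k = 52 + 61·((55 − 52)·57 mod 79) = 52 + 61·13 = 845.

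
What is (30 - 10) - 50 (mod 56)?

30 - 10 = 20
20 - 50 = -30 ≡ 26 (mod 56)

26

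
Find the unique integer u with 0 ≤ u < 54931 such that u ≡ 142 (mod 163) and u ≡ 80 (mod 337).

163⁻¹ mod 337: 163×153 ≡ 1 (mod 337), so 163⁻¹ ≡ 153.
u = 142 + 163×((80 − 142)×153 mod 337) = 142 + 163×287 = 46923.
Check: 46923 mod 163 = 142, 46923 mod 337 = 80. ✓

46923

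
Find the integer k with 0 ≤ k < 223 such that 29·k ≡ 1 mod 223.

100

Apply the Euclidean algorithm and back-substitute:
223 = 7×29 + 20
29 = 1×20 + 9
20 = 2×9 + 2
9 = 4×2 + 1
2 = 2×1 + 0
gcd(29, 223) = 1, so the inverse exists.
Back-substitute for 1:
1 = 1×9 − 4×2
  = −4×20 + 9×9
  = 9×29 − 13×20
  = −13×223 + 100×29
So 29⁻¹ ≡ 100 (mod 223).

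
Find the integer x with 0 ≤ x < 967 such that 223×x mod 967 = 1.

477

By the extended Euclidean algorithm:
967 = 4*223 + 75
223 = 2*75 + 73
75 = 1*73 + 2
73 = 36*2 + 1
2 = 2*1 + 0
gcd(223, 967) = 1, so the inverse exists.
Back-substitute for 1:
1 = 1*73 − 36*2
  = −36*75 + 37*73
  = 37*223 − 110*75
  = −110*967 + 477*223
So 223⁻¹ ≡ 477 (mod 967).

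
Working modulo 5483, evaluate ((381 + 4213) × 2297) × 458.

381 + 4213 = 4594
4594 × 2297 = 10552418 ≡ 3126 (mod 5483)
3126 × 458 = 1431708 ≡ 645 (mod 5483)

645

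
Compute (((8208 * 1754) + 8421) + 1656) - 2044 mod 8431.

4717

8208 * 1754 = 14396832 ≡ 5115 (mod 8431)
5115 + 8421 = 13536 ≡ 5105 (mod 8431)
5105 + 1656 = 6761
6761 - 2044 = 4717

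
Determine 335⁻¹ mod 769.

668

Apply the Euclidean algorithm and back-substitute:
769 = 2·335 + 99
335 = 3·99 + 38
99 = 2·38 + 23
38 = 1·23 + 15
23 = 1·15 + 8
15 = 1·8 + 7
8 = 1·7 + 1
7 = 7·1 + 0
gcd(335, 769) = 1, so the inverse exists.
Back-substitute for 1:
1 = 1·8 − 1·7
  = −1·15 + 2·8
  = 2·23 − 3·15
  = −3·38 + 5·23
  = 5·99 − 13·38
  = −13·335 + 44·99
  = 44·769 − 101·335
So 335⁻¹ ≡ −101 ≡ 668 (mod 769).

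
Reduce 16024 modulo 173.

108

16024 = 92×173 + 108, so 16024 ≡ 108 (mod 173).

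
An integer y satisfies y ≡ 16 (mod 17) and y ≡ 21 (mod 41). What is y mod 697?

17⁻¹ mod 41: 17*29 ≡ 1 (mod 41), so 17⁻¹ ≡ 29.
y = 16 + 17*((21 − 16)*29 mod 41) = 16 + 17*22 = 390.

390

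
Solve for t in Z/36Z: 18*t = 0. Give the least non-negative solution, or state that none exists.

gcd(18, 36) = 18, and 18 | 0, so solutions exist.
Divide through by 18: 1*t ≡ 0 (mod 2).
1⁻¹ ≡ 1 (mod 2).
t ≡ 1*0 ≡ 0 (mod 2).
The smallest non-negative solution is t = 0.

0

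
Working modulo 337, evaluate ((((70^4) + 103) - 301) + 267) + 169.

336

(70)^4 ≡ 98 (mod 337)
98 + 103 = 201
201 - 301 = -100 ≡ 237 (mod 337)
237 + 267 = 504 ≡ 167 (mod 337)
167 + 169 = 336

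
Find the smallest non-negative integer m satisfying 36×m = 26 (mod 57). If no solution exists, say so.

gcd(36, 57) = 3, and 3 does not divide 26.
So the congruence has no solution.

no solution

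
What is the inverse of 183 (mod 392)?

392 = 2*183 + 26
183 = 7*26 + 1
26 = 26*1 + 0
gcd(183, 392) = 1, so the inverse exists.
Back-substitute for 1:
1 = 1*183 − 7*26
  = −7*392 + 15*183
So 183⁻¹ ≡ 15 (mod 392).

15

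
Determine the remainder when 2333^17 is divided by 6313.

1224

17 in binary is 10001, i.e. 17 = 16 + 1.
2333^1 ≡ 2333 (mod 6313)
2333^2 ≡ 2333^2 = 5442889 ≡ 1083 (mod 6313)
2333^4 ≡ 1083^2 = 1172889 ≡ 4984 (mod 6313)
2333^8 ≡ 4984^2 = 24840256 ≡ 4914 (mod 6313)
2333^16 ≡ 4914^2 = 24147396 ≡ 171 (mod 6313)
2333^17 = 2333^16 × 2333^1 ≡ 171 × 2333 (mod 6313).
171 × 2333 = 398943 ≡ 1224 (mod 6313).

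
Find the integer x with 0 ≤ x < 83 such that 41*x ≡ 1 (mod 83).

By the extended Euclidean algorithm:
83 = 2*41 + 1
41 = 41*1 + 0
gcd(41, 83) = 1, so the inverse exists.
Bézout: 1 = 1*83 − 2*41.
So 41⁻¹ ≡ −2 ≡ 81 (mod 83).

81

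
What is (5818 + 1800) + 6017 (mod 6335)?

965

5818 + 1800 = 7618 ≡ 1283 (mod 6335)
1283 + 6017 = 7300 ≡ 965 (mod 6335)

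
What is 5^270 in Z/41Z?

40

By square-and-multiply:
270 in binary is 100001110, i.e. 270 = 256 + 8 + 4 + 2.
5^1 ≡ 5 (mod 41)
5^2 ≡ 5^2 = 25 (mod 41)
5^4 ≡ 25^2 = 625 ≡ 10 (mod 41)
5^8 ≡ 10^2 = 100 ≡ 18 (mod 41)
5^16 ≡ 18^2 = 324 ≡ 37 (mod 41)
5^32 ≡ 37^2 = 1369 ≡ 16 (mod 41)
5^64 ≡ 16^2 = 256 ≡ 10 (mod 41)
5^128 ≡ 10^2 = 100 ≡ 18 (mod 41)
5^256 ≡ 18^2 = 324 ≡ 37 (mod 41)
5^270 = 5^256 · 5^8 · 5^4 · 5^2 ≡ 37 · 18 · 10 · 25 (mod 41).
Accumulate the product:
37 · 18 = 666 ≡ 10
10 · 10 = 100 ≡ 18
18 · 25 = 450 ≡ 40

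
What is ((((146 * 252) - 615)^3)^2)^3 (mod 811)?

146 * 252 = 36792 ≡ 297 (mod 811)
297 - 615 = -318 ≡ 493 (mod 811)
(493)^3 ≡ 340 (mod 811)
(340)^2 ≡ 438 (mod 811)
(438)^3 ≡ 773 (mod 811)

773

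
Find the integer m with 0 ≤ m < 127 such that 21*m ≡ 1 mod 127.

121

127 = 6×21 + 1
21 = 21×1 + 0
gcd(21, 127) = 1, so the inverse exists.
Back-substitute for 1:
1 = 1×127 − 6×21
So 21⁻¹ ≡ −6 ≡ 121 (mod 127).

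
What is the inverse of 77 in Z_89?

By the extended Euclidean algorithm:
89 = 1×77 + 12
77 = 6×12 + 5
12 = 2×5 + 2
5 = 2×2 + 1
2 = 2×1 + 0
gcd(77, 89) = 1, so the inverse exists.
Back-substitute for 1:
1 = 1×5 − 2×2
  = −2×12 + 5×5
  = 5×77 − 32×12
  = −32×89 + 37×77
So 77⁻¹ ≡ 37 (mod 89).

37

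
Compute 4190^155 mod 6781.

4190^1 ≡ 4190 (mod 6781)
4190^2 ≡ 4190^2 = 17556100 ≡ 91 (mod 6781)
4190^4 ≡ 91^2 = 8281 ≡ 1500 (mod 6781)
4190^8 ≡ 1500^2 = 2250000 ≡ 5489 (mod 6781)
4190^16 ≡ 5489^2 = 30129121 ≡ 1138 (mod 6781)
4190^32 ≡ 1138^2 = 1295044 ≡ 6654 (mod 6781)
4190^64 ≡ 6654^2 = 44275716 ≡ 2567 (mod 6781)
4190^128 ≡ 2567^2 = 6589489 ≡ 5138 (mod 6781)
4190^155 = 4190^128 × 4190^16 × 4190^8 × 4190^2 × 4190^1 ≡ 5138 × 1138 × 5489 × 91 × 4190 (mod 6781).
Accumulate the product:
5138 × 1138 = 5847044 ≡ 1822
1822 × 5489 = 10000958 ≡ 5764
5764 × 91 = 524524 ≡ 2387
2387 × 4190 = 10001530 ≡ 6336

6336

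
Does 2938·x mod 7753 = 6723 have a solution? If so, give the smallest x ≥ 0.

5346

gcd(2938, 7753) = 1, so a unique solution mod 7753 exists.
2938⁻¹ ≡ 3924 (mod 7753).
x ≡ 3924·6723 ≡ 5346 (mod 7753).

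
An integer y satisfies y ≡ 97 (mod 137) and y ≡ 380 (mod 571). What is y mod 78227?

47773

137⁻¹ mod 571: 137·546 ≡ 1 (mod 571), so 137⁻¹ ≡ 546.
y = 97 + 137·((380 − 97)·546 mod 571) = 97 + 137·348 = 47773.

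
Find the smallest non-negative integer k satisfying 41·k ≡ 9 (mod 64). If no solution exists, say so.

33

gcd(41, 64) = 1, so a unique solution mod 64 exists.
41⁻¹ ≡ 25 (mod 64).
k ≡ 25·9 ≡ 33 (mod 64).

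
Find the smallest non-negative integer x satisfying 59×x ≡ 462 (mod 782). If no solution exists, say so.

538

gcd(59, 782) = 1, so a unique solution mod 782 exists.
59⁻¹ ≡ 729 (mod 782).
x ≡ 729×462 ≡ 538 (mod 782).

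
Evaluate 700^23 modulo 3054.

By square-and-multiply:
23 in binary is 10111, i.e. 23 = 16 + 4 + 2 + 1.
700^1 ≡ 700 (mod 3054)
700^2 ≡ 700^2 = 490000 ≡ 1360 (mod 3054)
700^4 ≡ 1360^2 = 1849600 ≡ 1930 (mod 3054)
700^8 ≡ 1930^2 = 3724900 ≡ 2074 (mod 3054)
700^16 ≡ 2074^2 = 4301476 ≡ 1444 (mod 3054)
700^23 = 700^16 × 700^4 × 700^2 × 700^1 ≡ 1444 × 1930 × 1360 × 700 (mod 3054).
Accumulate the product:
1444 × 1930 = 2786920 ≡ 1672
1672 × 1360 = 2273920 ≡ 1744
1744 × 700 = 1220800 ≡ 2254

2254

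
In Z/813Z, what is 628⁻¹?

646

Run the extended Euclidean algorithm:
813 = 1·628 + 185
628 = 3·185 + 73
185 = 2·73 + 39
73 = 1·39 + 34
39 = 1·34 + 5
34 = 6·5 + 4
5 = 1·4 + 1
4 = 4·1 + 0
gcd(628, 813) = 1, so the inverse exists.
Back-substitute for 1:
1 = 1·5 − 1·4
  = −1·34 + 7·5
  = 7·39 − 8·34
  = −8·73 + 15·39
  = 15·185 − 38·73
  = −38·628 + 129·185
  = 129·813 − 167·628
So 628⁻¹ ≡ −167 ≡ 646 (mod 813).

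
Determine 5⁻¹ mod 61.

49

By the extended Euclidean algorithm:
61 = 12·5 + 1
5 = 5·1 + 0
gcd(5, 61) = 1, so the inverse exists.
Back-substitute for 1:
1 = 1·61 − 12·5
So 5⁻¹ ≡ −12 ≡ 49 (mod 61).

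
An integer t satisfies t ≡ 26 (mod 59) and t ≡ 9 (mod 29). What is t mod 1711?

59⁻¹ mod 29: 59*1 ≡ 1 (mod 29), so 59⁻¹ ≡ 1.
t = 26 + 59*((9 − 26)*1 mod 29) = 26 + 59*12 = 734.
Check: 734 mod 59 = 26, 734 mod 29 = 9. ✓

734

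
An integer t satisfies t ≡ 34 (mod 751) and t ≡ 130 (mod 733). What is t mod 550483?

371028

751⁻¹ mod 733: 751×448 ≡ 1 (mod 733), so 751⁻¹ ≡ 448.
t = 34 + 751×((130 − 34)×448 mod 733) = 34 + 751×494 = 371028.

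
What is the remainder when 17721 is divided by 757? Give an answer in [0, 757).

310

17721 = 23×757 + 310, so 17721 ≡ 310 (mod 757).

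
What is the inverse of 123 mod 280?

280 = 2×123 + 34
123 = 3×34 + 21
34 = 1×21 + 13
21 = 1×13 + 8
13 = 1×8 + 5
8 = 1×5 + 3
5 = 1×3 + 2
3 = 1×2 + 1
2 = 2×1 + 0
gcd(123, 280) = 1, so the inverse exists.
Back-substitute for 1:
1 = 1×3 − 1×2
  = −1×5 + 2×3
  = 2×8 − 3×5
  = −3×13 + 5×8
  = 5×21 − 8×13
  = −8×34 + 13×21
  = 13×123 − 47×34
  = −47×280 + 107×123
So 123⁻¹ ≡ 107 (mod 280).

107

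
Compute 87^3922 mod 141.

87^1 ≡ 87 (mod 141)
87^2 ≡ 87^2 = 7569 ≡ 96 (mod 141)
87^4 ≡ 96^2 = 9216 ≡ 51 (mod 141)
87^8 ≡ 51^2 = 2601 ≡ 63 (mod 141)
87^16 ≡ 63^2 = 3969 ≡ 21 (mod 141)
87^32 ≡ 21^2 = 441 ≡ 18 (mod 141)
87^64 ≡ 18^2 = 324 ≡ 42 (mod 141)
87^128 ≡ 42^2 = 1764 ≡ 72 (mod 141)
87^256 ≡ 72^2 = 5184 ≡ 108 (mod 141)
87^512 ≡ 108^2 = 11664 ≡ 102 (mod 141)
87^1024 ≡ 102^2 = 10404 ≡ 111 (mod 141)
87^2048 ≡ 111^2 = 12321 ≡ 54 (mod 141)
87^3922 = 87^2048 × 87^1024 × 87^512 × 87^256 × 87^64 × 87^16 × 87^2 ≡ 54 × 111 × 102 × 108 × 42 × 21 × 96 (mod 141).
Accumulate the product:
54 × 111 = 5994 ≡ 72
72 × 102 = 7344 ≡ 12
12 × 108 = 1296 ≡ 27
27 × 42 = 1134 ≡ 6
6 × 21 = 126
126 × 96 = 12096 ≡ 111

111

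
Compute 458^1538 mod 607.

By square-and-multiply:
458^1 ≡ 458 (mod 607)
458^2 ≡ 458^2 = 209764 ≡ 349 (mod 607)
458^4 ≡ 349^2 = 121801 ≡ 401 (mod 607)
458^8 ≡ 401^2 = 160801 ≡ 553 (mod 607)
458^16 ≡ 553^2 = 305809 ≡ 488 (mod 607)
458^32 ≡ 488^2 = 238144 ≡ 200 (mod 607)
458^64 ≡ 200^2 = 40000 ≡ 545 (mod 607)
458^128 ≡ 545^2 = 297025 ≡ 202 (mod 607)
458^256 ≡ 202^2 = 40804 ≡ 135 (mod 607)
458^512 ≡ 135^2 = 18225 ≡ 15 (mod 607)
458^1024 ≡ 15^2 = 225 (mod 607)
458^1538 = 458^1024 · 458^512 · 458^2 ≡ 225 · 15 · 349 (mod 607).
Accumulate the product:
225 · 15 = 3375 ≡ 340
340 · 349 = 118660 ≡ 295

295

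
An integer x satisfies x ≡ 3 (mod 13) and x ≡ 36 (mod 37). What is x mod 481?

406

13⁻¹ mod 37: 13*20 ≡ 1 (mod 37), so 13⁻¹ ≡ 20.
x = 3 + 13*((36 − 3)*20 mod 37) = 3 + 13*31 = 406.
Check: 406 mod 13 = 3, 406 mod 37 = 36. ✓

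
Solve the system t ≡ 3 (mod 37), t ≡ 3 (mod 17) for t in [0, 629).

37⁻¹ mod 17: 37·6 ≡ 1 (mod 17), so 37⁻¹ ≡ 6.
t = 3 + 37·((3 − 3)·6 mod 17) = 3 + 37·0 = 3.

3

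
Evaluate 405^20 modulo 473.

375

By square-and-multiply:
20 in binary is 10100, i.e. 20 = 16 + 4.
405^1 ≡ 405 (mod 473)
405^2 ≡ 405^2 = 164025 ≡ 367 (mod 473)
405^4 ≡ 367^2 = 134689 ≡ 357 (mod 473)
405^8 ≡ 357^2 = 127449 ≡ 212 (mod 473)
405^16 ≡ 212^2 = 44944 ≡ 9 (mod 473)
405^20 = 405^16 × 405^4 ≡ 9 × 357 (mod 473).
9 × 357 = 3213 ≡ 375 (mod 473).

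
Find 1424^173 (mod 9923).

5093

Compute successive squares:
173 in binary is 10101101, i.e. 173 = 128 + 32 + 8 + 4 + 1.
1424^1 ≡ 1424 (mod 9923)
1424^2 ≡ 1424^2 = 2027776 ≡ 3484 (mod 9923)
1424^4 ≡ 3484^2 = 12138256 ≡ 2427 (mod 9923)
1424^8 ≡ 2427^2 = 5890329 ≡ 5990 (mod 9923)
1424^16 ≡ 5990^2 = 35880100 ≡ 8455 (mod 9923)
1424^32 ≡ 8455^2 = 71487025 ≡ 1733 (mod 9923)
1424^64 ≡ 1733^2 = 3003289 ≡ 6543 (mod 9923)
1424^128 ≡ 6543^2 = 42810849 ≡ 3027 (mod 9923)
1424^173 = 1424^128 * 1424^32 * 1424^8 * 1424^4 * 1424^1 ≡ 3027 * 1733 * 5990 * 2427 * 1424 (mod 9923).
Accumulate the product:
3027 * 1733 = 5245791 ≡ 6447
6447 * 5990 = 38617530 ≡ 7137
7137 * 2427 = 17321499 ≡ 5864
5864 * 1424 = 8350336 ≡ 5093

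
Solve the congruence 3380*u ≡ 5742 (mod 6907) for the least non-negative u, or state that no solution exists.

gcd(3380, 6907) = 1, so a unique solution mod 6907 exists.
3380⁻¹ ≡ 6860 (mod 6907).
u ≡ 6860*5742 ≡ 6406 (mod 6907).

6406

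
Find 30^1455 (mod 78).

12

Compute successive squares:
30^1 ≡ 30 (mod 78)
30^2 ≡ 30^2 = 900 ≡ 42 (mod 78)
30^4 ≡ 42^2 = 1764 ≡ 48 (mod 78)
30^8 ≡ 48^2 = 2304 ≡ 42 (mod 78)
30^16 ≡ 42^2 = 1764 ≡ 48 (mod 78)
30^32 ≡ 48^2 = 2304 ≡ 42 (mod 78)
30^64 ≡ 42^2 = 1764 ≡ 48 (mod 78)
30^128 ≡ 48^2 = 2304 ≡ 42 (mod 78)
30^256 ≡ 42^2 = 1764 ≡ 48 (mod 78)
30^512 ≡ 48^2 = 2304 ≡ 42 (mod 78)
30^1024 ≡ 42^2 = 1764 ≡ 48 (mod 78)
30^1455 = 30^1024 · 30^256 · 30^128 · 30^32 · 30^8 · 30^4 · 30^2 · 30^1 ≡ 48 · 48 · 42 · 42 · 42 · 48 · 42 · 30 (mod 78).
Accumulate the product:
48 · 48 = 2304 ≡ 42
42 · 42 = 1764 ≡ 48
48 · 42 = 2016 ≡ 66
66 · 42 = 2772 ≡ 42
42 · 48 = 2016 ≡ 66
66 · 42 = 2772 ≡ 42
42 · 30 = 1260 ≡ 12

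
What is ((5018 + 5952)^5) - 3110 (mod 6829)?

5018 + 5952 = 10970 ≡ 4141 (mod 6829)
(4141)^5 ≡ 4508 (mod 6829)
4508 - 3110 = 1398

1398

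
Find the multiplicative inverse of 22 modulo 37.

32

By the extended Euclidean algorithm:
37 = 1·22 + 15
22 = 1·15 + 7
15 = 2·7 + 1
7 = 7·1 + 0
gcd(22, 37) = 1, so the inverse exists.
Back-substitute for 1:
1 = 1·15 − 2·7
  = −2·22 + 3·15
  = 3·37 − 5·22
So 22⁻¹ ≡ −5 ≡ 32 (mod 37).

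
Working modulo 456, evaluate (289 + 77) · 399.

289 + 77 = 366
366 · 399 = 146034 ≡ 114 (mod 456)

114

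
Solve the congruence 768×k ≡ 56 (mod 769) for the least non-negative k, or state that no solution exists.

713

gcd(768, 769) = 1, so a unique solution mod 769 exists.
768⁻¹ ≡ 768 (mod 769).
k ≡ 768×56 ≡ 713 (mod 769).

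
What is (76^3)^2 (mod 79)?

(76)^3 ≡ 52 (mod 79)
(52)^2 ≡ 18 (mod 79)

18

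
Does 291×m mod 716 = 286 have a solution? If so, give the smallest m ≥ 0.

gcd(291, 716) = 1, so a unique solution mod 716 exists.
291⁻¹ ≡ 187 (mod 716).
m ≡ 187×286 ≡ 498 (mod 716).

498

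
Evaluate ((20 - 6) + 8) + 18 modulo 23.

20 - 6 = 14
14 + 8 = 22
22 + 18 = 40 ≡ 17 (mod 23)

17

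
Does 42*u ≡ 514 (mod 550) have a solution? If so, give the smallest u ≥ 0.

117

gcd(42, 550) = 2, and 2 | 514, so solutions exist.
Divide through by 2: 21*u mod 275 = 257.
21⁻¹ ≡ 131 (mod 275).
u ≡ 131*257 ≡ 117 (mod 275).
The smallest non-negative solution is u = 117.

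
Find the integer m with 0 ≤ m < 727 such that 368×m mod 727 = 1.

81

727 = 1·368 + 359
368 = 1·359 + 9
359 = 39·9 + 8
9 = 1·8 + 1
8 = 8·1 + 0
gcd(368, 727) = 1, so the inverse exists.
Back-substitute for 1:
1 = 1·9 − 1·8
  = −1·359 + 40·9
  = 40·368 − 41·359
  = −41·727 + 81·368
So 368⁻¹ ≡ 81 (mod 727).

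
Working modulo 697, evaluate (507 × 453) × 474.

507 × 453 = 229671 ≡ 358 (mod 697)
358 × 474 = 169692 ≡ 321 (mod 697)

321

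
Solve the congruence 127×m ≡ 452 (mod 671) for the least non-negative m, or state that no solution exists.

gcd(127, 671) = 1, so a unique solution mod 671 exists.
127⁻¹ ≡ 354 (mod 671).
m ≡ 354×452 ≡ 310 (mod 671).

310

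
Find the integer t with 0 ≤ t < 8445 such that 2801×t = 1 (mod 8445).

5831

By the extended Euclidean algorithm:
8445 = 3×2801 + 42
2801 = 66×42 + 29
42 = 1×29 + 13
29 = 2×13 + 3
13 = 4×3 + 1
3 = 3×1 + 0
gcd(2801, 8445) = 1, so the inverse exists.
Bézout: 1 = 867×8445 − 2614×2801.
So 2801⁻¹ ≡ −2614 ≡ 5831 (mod 8445).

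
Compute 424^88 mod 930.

226

Using repeated squaring:
424^1 ≡ 424 (mod 930)
424^2 ≡ 424^2 = 179776 ≡ 286 (mod 930)
424^4 ≡ 286^2 = 81796 ≡ 886 (mod 930)
424^8 ≡ 886^2 = 784996 ≡ 76 (mod 930)
424^16 ≡ 76^2 = 5776 ≡ 196 (mod 930)
424^32 ≡ 196^2 = 38416 ≡ 286 (mod 930)
424^64 ≡ 286^2 = 81796 ≡ 886 (mod 930)
424^88 = 424^64 · 424^16 · 424^8 ≡ 886 · 196 · 76 (mod 930).
Accumulate the product:
886 · 196 = 173656 ≡ 676
676 · 76 = 51376 ≡ 226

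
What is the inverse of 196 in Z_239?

50

Apply the Euclidean algorithm and back-substitute:
239 = 1·196 + 43
196 = 4·43 + 24
43 = 1·24 + 19
24 = 1·19 + 5
19 = 3·5 + 4
5 = 1·4 + 1
4 = 4·1 + 0
gcd(196, 239) = 1, so the inverse exists.
Back-substitute for 1:
1 = 1·5 − 1·4
  = −1·19 + 4·5
  = 4·24 − 5·19
  = −5·43 + 9·24
  = 9·196 − 41·43
  = −41·239 + 50·196
So 196⁻¹ ≡ 50 (mod 239).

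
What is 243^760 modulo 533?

165

760 in binary is 1011111000, i.e. 760 = 512 + 128 + 64 + 32 + 16 + 8.
243^1 ≡ 243 (mod 533)
243^2 ≡ 243^2 = 59049 ≡ 419 (mod 533)
243^4 ≡ 419^2 = 175561 ≡ 204 (mod 533)
243^8 ≡ 204^2 = 41616 ≡ 42 (mod 533)
243^16 ≡ 42^2 = 1764 ≡ 165 (mod 533)
243^32 ≡ 165^2 = 27225 ≡ 42 (mod 533)
243^64 ≡ 42^2 = 1764 ≡ 165 (mod 533)
243^128 ≡ 165^2 = 27225 ≡ 42 (mod 533)
243^256 ≡ 42^2 = 1764 ≡ 165 (mod 533)
243^512 ≡ 165^2 = 27225 ≡ 42 (mod 533)
243^760 = 243^512 * 243^128 * 243^64 * 243^32 * 243^16 * 243^8 ≡ 42 * 42 * 165 * 42 * 165 * 42 (mod 533).
Accumulate the product:
42 * 42 = 1764 ≡ 165
165 * 165 = 27225 ≡ 42
42 * 42 = 1764 ≡ 165
165 * 165 = 27225 ≡ 42
42 * 42 = 1764 ≡ 165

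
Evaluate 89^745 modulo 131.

1

Using repeated squaring:
745 in binary is 1011101001, i.e. 745 = 512 + 128 + 64 + 32 + 8 + 1.
89^1 ≡ 89 (mod 131)
89^2 ≡ 89^2 = 7921 ≡ 61 (mod 131)
89^4 ≡ 61^2 = 3721 ≡ 53 (mod 131)
89^8 ≡ 53^2 = 2809 ≡ 58 (mod 131)
89^16 ≡ 58^2 = 3364 ≡ 89 (mod 131)
89^32 ≡ 89^2 = 7921 ≡ 61 (mod 131)
89^64 ≡ 61^2 = 3721 ≡ 53 (mod 131)
89^128 ≡ 53^2 = 2809 ≡ 58 (mod 131)
89^256 ≡ 58^2 = 3364 ≡ 89 (mod 131)
89^512 ≡ 89^2 = 7921 ≡ 61 (mod 131)
89^745 = 89^512 × 89^128 × 89^64 × 89^32 × 89^8 × 89^1 ≡ 61 × 58 × 53 × 61 × 58 × 89 (mod 131).
Accumulate the product:
61 × 58 = 3538 ≡ 1
1 × 53 = 53
53 × 61 = 3233 ≡ 89
89 × 58 = 5162 ≡ 53
53 × 89 = 4717 ≡ 1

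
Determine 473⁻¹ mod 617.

587

Apply the Euclidean algorithm and back-substitute:
617 = 1*473 + 144
473 = 3*144 + 41
144 = 3*41 + 21
41 = 1*21 + 20
21 = 1*20 + 1
20 = 20*1 + 0
gcd(473, 617) = 1, so the inverse exists.
Back-substitute for 1:
1 = 1*21 − 1*20
  = −1*41 + 2*21
  = 2*144 − 7*41
  = −7*473 + 23*144
  = 23*617 − 30*473
So 473⁻¹ ≡ −30 ≡ 587 (mod 617).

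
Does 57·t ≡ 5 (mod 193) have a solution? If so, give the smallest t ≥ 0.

166

gcd(57, 193) = 1, so a unique solution mod 193 exists.
57⁻¹ ≡ 149 (mod 193).
t ≡ 149·5 ≡ 166 (mod 193).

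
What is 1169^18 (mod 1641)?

247

Compute successive squares:
18 in binary is 10010, i.e. 18 = 16 + 2.
1169^1 ≡ 1169 (mod 1641)
1169^2 ≡ 1169^2 = 1366561 ≡ 1249 (mod 1641)
1169^4 ≡ 1249^2 = 1560001 ≡ 1051 (mod 1641)
1169^8 ≡ 1051^2 = 1104601 ≡ 208 (mod 1641)
1169^16 ≡ 208^2 = 43264 ≡ 598 (mod 1641)
1169^18 = 1169^16 · 1169^2 ≡ 598 · 1249 (mod 1641).
598 · 1249 = 746902 ≡ 247 (mod 1641).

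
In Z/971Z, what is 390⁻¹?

122

Apply the Euclidean algorithm and back-substitute:
971 = 2·390 + 191
390 = 2·191 + 8
191 = 23·8 + 7
8 = 1·7 + 1
7 = 7·1 + 0
gcd(390, 971) = 1, so the inverse exists.
Bézout: 1 = −49·971 + 122·390.
So 390⁻¹ ≡ 122 (mod 971).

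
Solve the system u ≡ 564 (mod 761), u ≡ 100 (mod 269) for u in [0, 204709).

186248

761⁻¹ mod 269: 761·76 ≡ 1 (mod 269), so 761⁻¹ ≡ 76.
u = 564 + 761·((100 − 564)·76 mod 269) = 564 + 761·244 = 186248.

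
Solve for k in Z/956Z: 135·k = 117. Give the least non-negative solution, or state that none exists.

447

gcd(135, 956) = 1, so a unique solution mod 956 exists.
135⁻¹ ≡ 347 (mod 956).
k ≡ 347·117 ≡ 447 (mod 956).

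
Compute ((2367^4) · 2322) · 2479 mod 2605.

2433

(2367)^4 ≡ 706 (mod 2605)
706 · 2322 = 1639332 ≡ 787 (mod 2605)
787 · 2479 = 1950973 ≡ 2433 (mod 2605)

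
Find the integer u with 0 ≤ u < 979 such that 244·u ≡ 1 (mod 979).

Run the extended Euclidean algorithm:
979 = 4·244 + 3
244 = 81·3 + 1
3 = 3·1 + 0
gcd(244, 979) = 1, so the inverse exists.
Bézout: 1 = −81·979 + 325·244.
So 244⁻¹ ≡ 325 (mod 979).

325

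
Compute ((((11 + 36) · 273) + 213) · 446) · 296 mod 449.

230

11 + 36 = 47
47 · 273 = 12831 ≡ 259 (mod 449)
259 + 213 = 472 ≡ 23 (mod 449)
23 · 446 = 10258 ≡ 380 (mod 449)
380 · 296 = 112480 ≡ 230 (mod 449)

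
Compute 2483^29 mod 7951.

29 in binary is 11101, i.e. 29 = 16 + 8 + 4 + 1.
2483^1 ≡ 2483 (mod 7951)
2483^2 ≡ 2483^2 = 6165289 ≡ 3264 (mod 7951)
2483^4 ≡ 3264^2 = 10653696 ≡ 7307 (mod 7951)
2483^8 ≡ 7307^2 = 53392249 ≡ 1284 (mod 7951)
2483^16 ≡ 1284^2 = 1648656 ≡ 2799 (mod 7951)
2483^29 = 2483^16 × 2483^8 × 2483^4 × 2483^1 ≡ 2799 × 1284 × 7307 × 2483 (mod 7951).
Accumulate the product:
2799 × 1284 = 3593916 ≡ 64
64 × 7307 = 467648 ≡ 6490
6490 × 2483 = 16114670 ≡ 5944

5944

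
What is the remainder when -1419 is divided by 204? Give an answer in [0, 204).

-1419 = -7*204 + 9, so -1419 ≡ 9 (mod 204).

9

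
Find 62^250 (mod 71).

48

Compute successive squares:
250 in binary is 11111010, i.e. 250 = 128 + 64 + 32 + 16 + 8 + 2.
62^1 ≡ 62 (mod 71)
62^2 ≡ 62^2 = 3844 ≡ 10 (mod 71)
62^4 ≡ 10^2 = 100 ≡ 29 (mod 71)
62^8 ≡ 29^2 = 841 ≡ 60 (mod 71)
62^16 ≡ 60^2 = 3600 ≡ 50 (mod 71)
62^32 ≡ 50^2 = 2500 ≡ 15 (mod 71)
62^64 ≡ 15^2 = 225 ≡ 12 (mod 71)
62^128 ≡ 12^2 = 144 ≡ 2 (mod 71)
62^250 = 62^128 · 62^64 · 62^32 · 62^16 · 62^8 · 62^2 ≡ 2 · 12 · 15 · 50 · 60 · 10 (mod 71).
Accumulate the product:
2 · 12 = 24
24 · 15 = 360 ≡ 5
5 · 50 = 250 ≡ 37
37 · 60 = 2220 ≡ 19
19 · 10 = 190 ≡ 48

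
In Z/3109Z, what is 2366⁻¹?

By the extended Euclidean algorithm:
3109 = 1×2366 + 743
2366 = 3×743 + 137
743 = 5×137 + 58
137 = 2×58 + 21
58 = 2×21 + 16
21 = 1×16 + 5
16 = 3×5 + 1
5 = 5×1 + 0
gcd(2366, 3109) = 1, so the inverse exists.
Back-substitute for 1:
1 = 1×16 − 3×5
  = −3×21 + 4×16
  = 4×58 − 11×21
  = −11×137 + 26×58
  = 26×743 − 141×137
  = −141×2366 + 449×743
  = 449×3109 − 590×2366
So 2366⁻¹ ≡ −590 ≡ 2519 (mod 3109).

2519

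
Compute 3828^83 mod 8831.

276

83 in binary is 1010011, i.e. 83 = 64 + 16 + 2 + 1.
3828^1 ≡ 3828 (mod 8831)
3828^2 ≡ 3828^2 = 14653584 ≡ 2955 (mod 8831)
3828^4 ≡ 2955^2 = 8732025 ≡ 6997 (mod 8831)
3828^8 ≡ 6997^2 = 48958009 ≡ 7776 (mod 8831)
3828^16 ≡ 7776^2 = 60466176 ≡ 319 (mod 8831)
3828^32 ≡ 319^2 = 101761 ≡ 4620 (mod 8831)
3828^64 ≡ 4620^2 = 21344400 ≡ 8704 (mod 8831)
3828^83 = 3828^64 * 3828^16 * 3828^2 * 3828^1 ≡ 8704 * 319 * 2955 * 3828 (mod 8831).
Accumulate the product:
8704 * 319 = 2776576 ≡ 3642
3642 * 2955 = 10762110 ≡ 5952
5952 * 3828 = 22784256 ≡ 276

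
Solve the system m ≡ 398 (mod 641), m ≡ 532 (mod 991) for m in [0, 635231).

641⁻¹ mod 991: 641·739 ≡ 1 (mod 991), so 641⁻¹ ≡ 739.
m = 398 + 641·((532 − 398)·739 mod 991) = 398 + 641·917 = 588195.
Check: 588195 mod 641 = 398, 588195 mod 991 = 532. ✓

588195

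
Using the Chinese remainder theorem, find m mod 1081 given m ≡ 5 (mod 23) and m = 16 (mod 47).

580

23⁻¹ mod 47: 23×45 ≡ 1 (mod 47), so 23⁻¹ ≡ 45.
m = 5 + 23×((16 − 5)×45 mod 47) = 5 + 23×25 = 580.
Check: 580 mod 23 = 5, 580 mod 47 = 16. ✓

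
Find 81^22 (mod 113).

By square-and-multiply:
22 in binary is 10110, i.e. 22 = 16 + 4 + 2.
81^1 ≡ 81 (mod 113)
81^2 ≡ 81^2 = 6561 ≡ 7 (mod 113)
81^4 ≡ 7^2 = 49 (mod 113)
81^8 ≡ 49^2 = 2401 ≡ 28 (mod 113)
81^16 ≡ 28^2 = 784 ≡ 106 (mod 113)
81^22 = 81^16 × 81^4 × 81^2 ≡ 106 × 49 × 7 (mod 113).
Accumulate the product:
106 × 49 = 5194 ≡ 109
109 × 7 = 763 ≡ 85

85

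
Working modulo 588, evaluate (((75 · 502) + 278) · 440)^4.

16

75 · 502 = 37650 ≡ 18 (mod 588)
18 + 278 = 296
296 · 440 = 130240 ≡ 292 (mod 588)
(292)^4 ≡ 16 (mod 588)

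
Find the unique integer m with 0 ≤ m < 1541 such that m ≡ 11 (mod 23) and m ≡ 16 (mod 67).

23⁻¹ mod 67: 23·35 ≡ 1 (mod 67), so 23⁻¹ ≡ 35.
m = 11 + 23·((16 − 11)·35 mod 67) = 11 + 23·41 = 954.
Check: 954 mod 23 = 11, 954 mod 67 = 16. ✓

954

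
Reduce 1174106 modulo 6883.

1174106 = 170·6883 + 3996, so 1174106 ≡ 3996 (mod 6883).

3996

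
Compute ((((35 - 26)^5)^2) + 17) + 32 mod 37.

21

35 - 26 = 9
(9)^5 ≡ 34 (mod 37)
(34)^2 ≡ 9 (mod 37)
9 + 17 = 26
26 + 32 = 58 ≡ 21 (mod 37)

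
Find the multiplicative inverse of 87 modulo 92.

55

Run the extended Euclidean algorithm:
92 = 1·87 + 5
87 = 17·5 + 2
5 = 2·2 + 1
2 = 2·1 + 0
gcd(87, 92) = 1, so the inverse exists.
Back-substitute for 1:
1 = 1·5 − 2·2
  = −2·87 + 35·5
  = 35·92 − 37·87
So 87⁻¹ ≡ −37 ≡ 55 (mod 92).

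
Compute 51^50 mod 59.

27

By square-and-multiply:
51^1 ≡ 51 (mod 59)
51^2 ≡ 51^2 = 2601 ≡ 5 (mod 59)
51^4 ≡ 5^2 = 25 (mod 59)
51^8 ≡ 25^2 = 625 ≡ 35 (mod 59)
51^16 ≡ 35^2 = 1225 ≡ 45 (mod 59)
51^32 ≡ 45^2 = 2025 ≡ 19 (mod 59)
51^50 = 51^32 × 51^16 × 51^2 ≡ 19 × 45 × 5 (mod 59).
Accumulate the product:
19 × 45 = 855 ≡ 29
29 × 5 = 145 ≡ 27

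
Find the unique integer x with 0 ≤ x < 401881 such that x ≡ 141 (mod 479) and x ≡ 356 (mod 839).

479⁻¹ mod 839: 479*557 ≡ 1 (mod 839), so 479⁻¹ ≡ 557.
x = 141 + 479*((356 − 141)*557 mod 839) = 141 + 479*617 = 295684.
Check: 295684 mod 479 = 141, 295684 mod 839 = 356. ✓

295684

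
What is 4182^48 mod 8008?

7736

48 in binary is 110000, i.e. 48 = 32 + 16.
4182^1 ≡ 4182 (mod 8008)
4182^2 ≡ 4182^2 = 17489124 ≡ 7660 (mod 8008)
4182^4 ≡ 7660^2 = 58675600 ≡ 984 (mod 8008)
4182^8 ≡ 984^2 = 968256 ≡ 7296 (mod 8008)
4182^16 ≡ 7296^2 = 53231616 ≡ 2440 (mod 8008)
4182^32 ≡ 2440^2 = 5953600 ≡ 3656 (mod 8008)
4182^48 = 4182^32 * 4182^16 ≡ 3656 * 2440 (mod 8008).
3656 * 2440 = 8920640 ≡ 7736 (mod 8008).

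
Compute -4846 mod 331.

119

-4846 = -15×331 + 119, so -4846 ≡ 119 (mod 331).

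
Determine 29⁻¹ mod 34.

27

34 = 1×29 + 5
29 = 5×5 + 4
5 = 1×4 + 1
4 = 4×1 + 0
gcd(29, 34) = 1, so the inverse exists.
Back-substitute for 1:
1 = 1×5 − 1×4
  = −1×29 + 6×5
  = 6×34 − 7×29
So 29⁻¹ ≡ −7 ≡ 27 (mod 34).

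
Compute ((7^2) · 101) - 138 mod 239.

(7)^2 ≡ 49 (mod 239)
49 · 101 = 4949 ≡ 169 (mod 239)
169 - 138 = 31

31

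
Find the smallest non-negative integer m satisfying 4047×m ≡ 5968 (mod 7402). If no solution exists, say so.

3868

gcd(4047, 7402) = 1, so a unique solution mod 7402 exists.
4047⁻¹ ≡ 1551 (mod 7402).
m ≡ 1551×5968 ≡ 3868 (mod 7402).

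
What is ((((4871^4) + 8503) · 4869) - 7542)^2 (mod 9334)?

6106

(4871)^4 ≡ 425 (mod 9334)
425 + 8503 = 8928
8928 · 4869 = 43470432 ≡ 1994 (mod 9334)
1994 - 7542 = -5548 ≡ 3786 (mod 9334)
(3786)^2 ≡ 6106 (mod 9334)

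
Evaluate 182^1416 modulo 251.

Compute successive squares:
1416 in binary is 10110001000, i.e. 1416 = 1024 + 256 + 128 + 8.
182^1 ≡ 182 (mod 251)
182^2 ≡ 182^2 = 33124 ≡ 243 (mod 251)
182^4 ≡ 243^2 = 59049 ≡ 64 (mod 251)
182^8 ≡ 64^2 = 4096 ≡ 80 (mod 251)
182^16 ≡ 80^2 = 6400 ≡ 125 (mod 251)
182^32 ≡ 125^2 = 15625 ≡ 63 (mod 251)
182^64 ≡ 63^2 = 3969 ≡ 204 (mod 251)
182^128 ≡ 204^2 = 41616 ≡ 201 (mod 251)
182^256 ≡ 201^2 = 40401 ≡ 241 (mod 251)
182^512 ≡ 241^2 = 58081 ≡ 100 (mod 251)
182^1024 ≡ 100^2 = 10000 ≡ 211 (mod 251)
182^1416 = 182^1024 · 182^256 · 182^128 · 182^8 ≡ 211 · 241 · 201 · 80 (mod 251).
Accumulate the product:
211 · 241 = 50851 ≡ 149
149 · 201 = 29949 ≡ 80
80 · 80 = 6400 ≡ 125

125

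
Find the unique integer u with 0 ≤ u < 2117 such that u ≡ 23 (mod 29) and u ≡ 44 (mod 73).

1212

29⁻¹ mod 73: 29*68 ≡ 1 (mod 73), so 29⁻¹ ≡ 68.
u = 23 + 29*((44 − 23)*68 mod 73) = 23 + 29*41 = 1212.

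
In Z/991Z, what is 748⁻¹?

261

991 = 1×748 + 243
748 = 3×243 + 19
243 = 12×19 + 15
19 = 1×15 + 4
15 = 3×4 + 3
4 = 1×3 + 1
3 = 3×1 + 0
gcd(748, 991) = 1, so the inverse exists.
Back-substitute for 1:
1 = 1×4 − 1×3
  = −1×15 + 4×4
  = 4×19 − 5×15
  = −5×243 + 64×19
  = 64×748 − 197×243
  = −197×991 + 261×748
So 748⁻¹ ≡ 261 (mod 991).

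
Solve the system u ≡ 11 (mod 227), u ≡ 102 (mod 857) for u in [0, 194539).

62663

227⁻¹ mod 857: 227*521 ≡ 1 (mod 857), so 227⁻¹ ≡ 521.
u = 11 + 227*((102 − 11)*521 mod 857) = 11 + 227*276 = 62663.
Check: 62663 mod 227 = 11, 62663 mod 857 = 102. ✓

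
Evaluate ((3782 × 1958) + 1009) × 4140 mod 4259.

3782 × 1958 = 7405156 ≡ 3014 (mod 4259)
3014 + 1009 = 4023
4023 × 4140 = 16655220 ≡ 2530 (mod 4259)

2530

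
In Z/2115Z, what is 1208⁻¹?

527

2115 = 1×1208 + 907
1208 = 1×907 + 301
907 = 3×301 + 4
301 = 75×4 + 1
4 = 4×1 + 0
gcd(1208, 2115) = 1, so the inverse exists.
Back-substitute for 1:
1 = 1×301 − 75×4
  = −75×907 + 226×301
  = 226×1208 − 301×907
  = −301×2115 + 527×1208
So 1208⁻¹ ≡ 527 (mod 2115).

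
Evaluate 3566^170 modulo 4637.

By square-and-multiply:
170 in binary is 10101010, i.e. 170 = 128 + 32 + 8 + 2.
3566^1 ≡ 3566 (mod 4637)
3566^2 ≡ 3566^2 = 12716356 ≡ 1702 (mod 4637)
3566^4 ≡ 1702^2 = 2896804 ≡ 3316 (mod 4637)
3566^8 ≡ 3316^2 = 10995856 ≡ 1529 (mod 4637)
3566^16 ≡ 1529^2 = 2337841 ≡ 793 (mod 4637)
3566^32 ≡ 793^2 = 628849 ≡ 2854 (mod 4637)
3566^64 ≡ 2854^2 = 8145316 ≡ 2744 (mod 4637)
3566^128 ≡ 2744^2 = 7529536 ≡ 3685 (mod 4637)
3566^170 = 3566^128 · 3566^32 · 3566^8 · 3566^2 ≡ 3685 · 2854 · 1529 · 1702 (mod 4637).
Accumulate the product:
3685 · 2854 = 10516990 ≡ 274
274 · 1529 = 418946 ≡ 1616
1616 · 1702 = 2750432 ≡ 691

691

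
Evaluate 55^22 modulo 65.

55

22 in binary is 10110, i.e. 22 = 16 + 4 + 2.
55^1 ≡ 55 (mod 65)
55^2 ≡ 55^2 = 3025 ≡ 35 (mod 65)
55^4 ≡ 35^2 = 1225 ≡ 55 (mod 65)
55^8 ≡ 55^2 = 3025 ≡ 35 (mod 65)
55^16 ≡ 35^2 = 1225 ≡ 55 (mod 65)
55^22 = 55^16 * 55^4 * 55^2 ≡ 55 * 55 * 35 (mod 65).
Accumulate the product:
55 * 55 = 3025 ≡ 35
35 * 35 = 1225 ≡ 55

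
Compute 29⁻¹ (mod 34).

27

By the extended Euclidean algorithm:
34 = 1*29 + 5
29 = 5*5 + 4
5 = 1*4 + 1
4 = 4*1 + 0
gcd(29, 34) = 1, so the inverse exists.
Back-substitute for 1:
1 = 1*5 − 1*4
  = −1*29 + 6*5
  = 6*34 − 7*29
So 29⁻¹ ≡ −7 ≡ 27 (mod 34).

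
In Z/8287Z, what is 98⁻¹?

4820

8287 = 84×98 + 55
98 = 1×55 + 43
55 = 1×43 + 12
43 = 3×12 + 7
12 = 1×7 + 5
7 = 1×5 + 2
5 = 2×2 + 1
2 = 2×1 + 0
gcd(98, 8287) = 1, so the inverse exists.
Bézout: 1 = 41×8287 − 3467×98.
So 98⁻¹ ≡ −3467 ≡ 4820 (mod 8287).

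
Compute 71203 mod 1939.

71203 = 36·1939 + 1399, so 71203 ≡ 1399 (mod 1939).

1399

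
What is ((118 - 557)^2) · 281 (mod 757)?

335

118 - 557 = -439 ≡ 318 (mod 757)
(318)^2 ≡ 443 (mod 757)
443 · 281 = 124483 ≡ 335 (mod 757)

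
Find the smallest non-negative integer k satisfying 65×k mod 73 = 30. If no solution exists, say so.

51

gcd(65, 73) = 1, so a unique solution mod 73 exists.
65⁻¹ ≡ 9 (mod 73).
k ≡ 9×30 ≡ 51 (mod 73).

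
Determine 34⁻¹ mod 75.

64

Apply the Euclidean algorithm and back-substitute:
75 = 2·34 + 7
34 = 4·7 + 6
7 = 1·6 + 1
6 = 6·1 + 0
gcd(34, 75) = 1, so the inverse exists.
Bézout: 1 = 5·75 − 11·34.
So 34⁻¹ ≡ −11 ≡ 64 (mod 75).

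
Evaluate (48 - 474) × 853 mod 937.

178

48 - 474 = -426 ≡ 511 (mod 937)
511 × 853 = 435883 ≡ 178 (mod 937)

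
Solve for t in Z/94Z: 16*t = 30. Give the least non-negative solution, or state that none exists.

43

gcd(16, 94) = 2, and 2 | 30, so solutions exist.
Divide through by 2: 8*t ≡ 15 (mod 47).
8⁻¹ ≡ 6 (mod 47).
t ≡ 6*15 ≡ 43 (mod 47).
The smallest non-negative solution is t = 43.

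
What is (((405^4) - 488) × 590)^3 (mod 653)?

(405)^4 ≡ 518 (mod 653)
518 - 488 = 30
30 × 590 = 17700 ≡ 69 (mod 653)
(69)^3 ≡ 50 (mod 653)

50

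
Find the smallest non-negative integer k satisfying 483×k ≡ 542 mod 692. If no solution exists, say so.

gcd(483, 692) = 1, so a unique solution mod 692 exists.
483⁻¹ ≡ 543 (mod 692).
k ≡ 543×542 ≡ 206 (mod 692).

206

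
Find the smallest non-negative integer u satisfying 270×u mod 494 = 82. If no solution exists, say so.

gcd(270, 494) = 2, and 2 | 82, so solutions exist.
Divide through by 2: 135×u = 41 (mod 247).
135⁻¹ ≡ 86 (mod 247).
u ≡ 86×41 ≡ 68 (mod 247).
The smallest non-negative solution is u = 68.

68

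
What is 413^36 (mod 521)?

194

36 in binary is 100100, i.e. 36 = 32 + 4.
413^1 ≡ 413 (mod 521)
413^2 ≡ 413^2 = 170569 ≡ 202 (mod 521)
413^4 ≡ 202^2 = 40804 ≡ 166 (mod 521)
413^8 ≡ 166^2 = 27556 ≡ 464 (mod 521)
413^16 ≡ 464^2 = 215296 ≡ 123 (mod 521)
413^32 ≡ 123^2 = 15129 ≡ 20 (mod 521)
413^36 = 413^32 * 413^4 ≡ 20 * 166 (mod 521).
20 * 166 = 3320 ≡ 194 (mod 521).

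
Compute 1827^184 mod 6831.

184 in binary is 10111000, i.e. 184 = 128 + 32 + 16 + 8.
1827^1 ≡ 1827 (mod 6831)
1827^2 ≡ 1827^2 = 3337929 ≡ 4401 (mod 6831)
1827^4 ≡ 4401^2 = 19368801 ≡ 2916 (mod 6831)
1827^8 ≡ 2916^2 = 8503056 ≡ 5292 (mod 6831)
1827^16 ≡ 5292^2 = 28005264 ≡ 4995 (mod 6831)
1827^32 ≡ 4995^2 = 24950025 ≡ 3213 (mod 6831)
1827^64 ≡ 3213^2 = 10323369 ≡ 1728 (mod 6831)
1827^128 ≡ 1728^2 = 2985984 ≡ 837 (mod 6831)
1827^184 = 1827^128 · 1827^32 · 1827^16 · 1827^8 ≡ 837 · 3213 · 4995 · 5292 (mod 6831).
Accumulate the product:
837 · 3213 = 2689281 ≡ 4698
4698 · 4995 = 23466510 ≡ 2025
2025 · 5292 = 10716300 ≡ 5292

5292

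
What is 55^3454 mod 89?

Using repeated squaring:
3454 in binary is 110101111110, i.e. 3454 = 2048 + 1024 + 256 + 64 + 32 + 16 + 8 + 4 + 2.
55^1 ≡ 55 (mod 89)
55^2 ≡ 55^2 = 3025 ≡ 88 (mod 89)
55^4 ≡ 88^2 = 7744 ≡ 1 (mod 89)
55^8 ≡ 1^2 = 1 (mod 89)
55^16 ≡ 1^2 = 1 (mod 89)
55^32 ≡ 1^2 = 1 (mod 89)
55^64 ≡ 1^2 = 1 (mod 89)
55^128 ≡ 1^2 = 1 (mod 89)
55^256 ≡ 1^2 = 1 (mod 89)
55^512 ≡ 1^2 = 1 (mod 89)
55^1024 ≡ 1^2 = 1 (mod 89)
55^2048 ≡ 1^2 = 1 (mod 89)
55^3454 = 55^2048 × 55^1024 × 55^256 × 55^64 × 55^32 × 55^16 × 55^8 × 55^4 × 55^2 ≡ 1 × 1 × 1 × 1 × 1 × 1 × 1 × 1 × 88 (mod 89).
Accumulate the product:
1 × 1 = 1
1 × 1 = 1
1 × 1 = 1
1 × 1 = 1
1 × 1 = 1
1 × 1 = 1
1 × 1 = 1
1 × 88 = 88

88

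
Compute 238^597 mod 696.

544

Compute successive squares:
238^1 ≡ 238 (mod 696)
238^2 ≡ 238^2 = 56644 ≡ 268 (mod 696)
238^4 ≡ 268^2 = 71824 ≡ 136 (mod 696)
238^8 ≡ 136^2 = 18496 ≡ 400 (mod 696)
238^16 ≡ 400^2 = 160000 ≡ 616 (mod 696)
238^32 ≡ 616^2 = 379456 ≡ 136 (mod 696)
238^64 ≡ 136^2 = 18496 ≡ 400 (mod 696)
238^128 ≡ 400^2 = 160000 ≡ 616 (mod 696)
238^256 ≡ 616^2 = 379456 ≡ 136 (mod 696)
238^512 ≡ 136^2 = 18496 ≡ 400 (mod 696)
238^597 = 238^512 * 238^64 * 238^16 * 238^4 * 238^1 ≡ 400 * 400 * 616 * 136 * 238 (mod 696).
Accumulate the product:
400 * 400 = 160000 ≡ 616
616 * 616 = 379456 ≡ 136
136 * 136 = 18496 ≡ 400
400 * 238 = 95200 ≡ 544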